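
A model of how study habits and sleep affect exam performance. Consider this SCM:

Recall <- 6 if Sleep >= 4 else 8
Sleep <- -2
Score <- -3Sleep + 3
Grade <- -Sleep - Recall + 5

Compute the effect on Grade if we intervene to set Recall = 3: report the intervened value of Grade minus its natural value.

The intervention breaks the incoming arrows to Recall: Recall <- 6 if Sleep >= 4 else 8 no longer applies, and Recall = 3.
Grade = -Sleep - Recall + 5  [with Sleep=-2, Recall=3]  = 4
Without intervention: Recall = 6 if Sleep >= 4 else 8  [with Sleep=-2]  = 8; Grade = -Sleep - Recall + 5  [with Sleep=-2, Recall=8]  = -1.
Change = 4 − (-1) = 5.

5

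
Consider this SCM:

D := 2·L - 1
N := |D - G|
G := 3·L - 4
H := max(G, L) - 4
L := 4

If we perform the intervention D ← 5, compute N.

3

do(D=5) replaces the equation D := 2·L - 1 with the constant D = 5.
G = 3·L - 4  [with L=4]  = 8
N = |D - G|  [with D=5, G=8]  = 3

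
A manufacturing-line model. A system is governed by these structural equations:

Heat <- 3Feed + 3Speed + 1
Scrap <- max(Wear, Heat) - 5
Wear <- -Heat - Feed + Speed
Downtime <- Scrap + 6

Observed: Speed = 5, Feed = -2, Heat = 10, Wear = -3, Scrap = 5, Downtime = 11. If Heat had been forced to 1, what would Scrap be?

do(Heat=1) replaces the equation Heat <- 3Feed + 3Speed + 1 with the constant Heat = 1.
Wear = -Heat - Feed + Speed  [with Heat=1, Feed=-2, Speed=5]  = 6
Scrap = max(Wear, Heat) - 5  [with Wear=6, Heat=1]  = 1

1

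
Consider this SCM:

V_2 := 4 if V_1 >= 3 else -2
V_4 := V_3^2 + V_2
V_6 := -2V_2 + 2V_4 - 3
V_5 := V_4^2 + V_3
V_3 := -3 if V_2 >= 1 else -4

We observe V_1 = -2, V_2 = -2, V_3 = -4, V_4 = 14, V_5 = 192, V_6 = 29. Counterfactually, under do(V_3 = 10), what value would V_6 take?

The intervention breaks the incoming arrows to V_3: V_3 := -3 if V_2 >= 1 else -4 no longer applies, and V_3 = 10.
V_2 = 4 if V_1 >= 3 else -2  [with V_1=-2]  = -2
V_4 = V_3^2 + V_2  [with V_3=10, V_2=-2]  = 98
V_6 = -2V_2 + 2V_4 - 3  [with V_2=-2, V_4=98]  = 197

197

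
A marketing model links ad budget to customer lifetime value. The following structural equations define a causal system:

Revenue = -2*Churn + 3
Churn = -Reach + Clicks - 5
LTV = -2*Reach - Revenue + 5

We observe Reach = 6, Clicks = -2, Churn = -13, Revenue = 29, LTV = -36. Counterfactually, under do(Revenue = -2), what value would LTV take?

Intervening sets Revenue = -2 and removes its equation (Revenue = -2*Churn + 3).
LTV = -2*Reach - Revenue + 5  [with Reach=6, Revenue=-2]  = -5

-5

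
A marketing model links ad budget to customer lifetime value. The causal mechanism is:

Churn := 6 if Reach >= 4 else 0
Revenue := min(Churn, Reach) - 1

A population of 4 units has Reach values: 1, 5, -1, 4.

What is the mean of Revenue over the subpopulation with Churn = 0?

-1.5

Observing Churn=0 restricts to units where Churn's equation naturally yields 0: Reach ∈ {1, -1}. In that subpopulation Revenue = -1, -2, mean -1.5.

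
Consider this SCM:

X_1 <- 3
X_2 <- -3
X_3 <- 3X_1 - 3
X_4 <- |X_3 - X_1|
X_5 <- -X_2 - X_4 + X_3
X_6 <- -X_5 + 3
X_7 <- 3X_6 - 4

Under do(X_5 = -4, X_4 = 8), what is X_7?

17

Setting X_5 = -4, X_4 = 8 by intervention discards those variables' equations.
X_6 = -X_5 + 3  [with X_5=-4]  = 7
X_7 = 3X_6 - 4  [with X_6=7]  = 17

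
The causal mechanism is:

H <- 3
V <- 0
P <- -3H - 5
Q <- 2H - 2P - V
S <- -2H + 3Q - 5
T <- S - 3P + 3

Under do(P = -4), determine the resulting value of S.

31

do(P=-4) replaces the equation P <- -3H - 5 with the constant P = -4.
Q = 2H - 2P - V  [with H=3, P=-4, V=0]  = 14
S = -2H + 3Q - 5  [with H=3, Q=14]  = 31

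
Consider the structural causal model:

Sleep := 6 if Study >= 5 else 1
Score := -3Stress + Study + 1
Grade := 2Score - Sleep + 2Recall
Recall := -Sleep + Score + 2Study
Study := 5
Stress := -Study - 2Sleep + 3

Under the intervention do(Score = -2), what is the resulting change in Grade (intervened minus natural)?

Under do(Score=-2), the mechanism Score := -3Stress + Study + 1 is discarded; Score is fixed at -2.
Sleep = 6 if Study >= 5 else 1  [with Study=5]  = 6
Recall = -Sleep + Score + 2Study  [with Sleep=6, Score=-2, Study=5]  = 2
Grade = 2Score - Sleep + 2Recall  [with Score=-2, Sleep=6, Recall=2]  = -6
Without intervention: Sleep = 6 if Study >= 5 else 1  [with Study=5]  = 6; Stress = -Study - 2Sleep + 3  [with Study=5, Sleep=6]  = -14; Score = -3Stress + Study + 1  [with Stress=-14, Study=5]  = 48; Recall = -Sleep + Score + 2Study  [with Sleep=6, Score=48, Study=5]  = 52; Grade = 2Score - Sleep + 2Recall  [with Score=48, Sleep=6, Recall=52]  = 194.
Change = -6 − 194 = -200.

-200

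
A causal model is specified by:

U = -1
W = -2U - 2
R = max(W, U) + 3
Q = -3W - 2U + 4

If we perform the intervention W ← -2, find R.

2

The intervention breaks the incoming arrows to W: W = -2U - 2 no longer applies, and W = -2.
R = max(W, U) + 3  [with W=-2, U=-1]  = 2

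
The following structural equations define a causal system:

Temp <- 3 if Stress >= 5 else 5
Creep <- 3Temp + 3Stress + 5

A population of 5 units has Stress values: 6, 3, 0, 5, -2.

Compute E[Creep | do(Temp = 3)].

Every unit gets Temp=3 under the intervention. Creep values become 32, 23, 14, 29, 8; E[Creep|do(Temp=3)] = 21.2.

21.2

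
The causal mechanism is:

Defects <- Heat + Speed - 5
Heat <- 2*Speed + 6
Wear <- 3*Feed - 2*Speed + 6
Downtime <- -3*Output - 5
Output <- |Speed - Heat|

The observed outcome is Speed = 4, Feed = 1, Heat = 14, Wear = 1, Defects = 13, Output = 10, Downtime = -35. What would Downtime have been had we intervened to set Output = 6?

-23

Intervening sets Output = 6 and removes its equation (Output <- |Speed - Heat|).
Downtime = -3*Output - 5  [with Output=6]  = -23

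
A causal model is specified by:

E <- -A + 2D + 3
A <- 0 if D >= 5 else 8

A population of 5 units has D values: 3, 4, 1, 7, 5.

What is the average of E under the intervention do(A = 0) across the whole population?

11

Every unit gets A=0 under the intervention. E values become 9, 11, 5, 17, 13; E[E|do(A=0)] = 11.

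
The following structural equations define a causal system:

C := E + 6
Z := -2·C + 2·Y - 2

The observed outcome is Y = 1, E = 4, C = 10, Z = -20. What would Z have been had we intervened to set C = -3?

6

The intervention breaks the incoming arrows to C: C := E + 6 no longer applies, and C = -3.
Z = -2·C + 2·Y - 2  [with C=-3, Y=1]  = 6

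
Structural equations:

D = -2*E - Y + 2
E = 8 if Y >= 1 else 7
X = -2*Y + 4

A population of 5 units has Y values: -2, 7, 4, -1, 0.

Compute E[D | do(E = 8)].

-15.6

The intervention sets E=8 in all 5 units regardless of Y. Recomputing D per unit gives -12, -21, -18, -13, -14; average -15.6.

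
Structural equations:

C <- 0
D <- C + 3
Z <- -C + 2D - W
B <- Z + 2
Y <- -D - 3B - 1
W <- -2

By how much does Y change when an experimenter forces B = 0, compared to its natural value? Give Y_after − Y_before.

30

The intervention breaks the incoming arrows to B: B <- Z + 2 no longer applies, and B = 0.
D = C + 3  [with C=0]  = 3
Y = -D - 3B - 1  [with D=3, B=0]  = -4
Without intervention: D = C + 3  [with C=0]  = 3; Z = -C + 2D - W  [with C=0, D=3, W=-2]  = 8; B = Z + 2  [with Z=8]  = 10; Y = -D - 3B - 1  [with D=3, B=10]  = -34.
Change = -4 − (-34) = 30.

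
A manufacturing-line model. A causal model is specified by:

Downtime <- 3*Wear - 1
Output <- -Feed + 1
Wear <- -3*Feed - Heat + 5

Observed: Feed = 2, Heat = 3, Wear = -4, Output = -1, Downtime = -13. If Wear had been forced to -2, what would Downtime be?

do(Wear=-2) replaces the equation Wear <- -3*Feed - Heat + 5 with the constant Wear = -2.
Downtime = 3*Wear - 1  [with Wear=-2]  = -7

-7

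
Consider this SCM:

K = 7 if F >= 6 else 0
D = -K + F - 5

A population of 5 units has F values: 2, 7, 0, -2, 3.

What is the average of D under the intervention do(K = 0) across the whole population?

The intervention sets K=0 in all 5 units regardless of F. Recomputing D per unit gives -3, 2, -5, -7, -2; average -3.

-3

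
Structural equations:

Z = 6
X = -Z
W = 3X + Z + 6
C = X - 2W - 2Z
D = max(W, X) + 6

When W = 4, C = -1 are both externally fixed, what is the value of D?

Setting W = 4, C = -1 by intervention discards those variables' equations.
X = -Z  [with Z=6]  = -6
D = max(W, X) + 6  [with W=4, X=-6]  = 10

10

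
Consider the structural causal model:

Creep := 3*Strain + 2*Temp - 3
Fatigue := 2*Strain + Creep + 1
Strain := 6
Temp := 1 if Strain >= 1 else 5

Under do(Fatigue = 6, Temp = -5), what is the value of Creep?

5

Setting Fatigue = 6, Temp = -5 by intervention discards those variables' equations.
Creep = 3*Strain + 2*Temp - 3  [with Strain=6, Temp=-5]  = 5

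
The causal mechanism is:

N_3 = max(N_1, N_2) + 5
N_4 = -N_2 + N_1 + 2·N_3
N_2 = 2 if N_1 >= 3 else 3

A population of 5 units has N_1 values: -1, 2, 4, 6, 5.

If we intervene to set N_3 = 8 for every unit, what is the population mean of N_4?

do(N_3=8) breaks N_3's dependence on N_1. With N_3=8 fixed, N_4 across the units is 12, 15, 18, 20, 19, mean 16.8.

16.8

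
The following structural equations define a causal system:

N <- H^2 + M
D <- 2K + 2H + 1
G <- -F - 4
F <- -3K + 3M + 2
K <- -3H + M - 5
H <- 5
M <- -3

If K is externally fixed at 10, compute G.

33

The intervention breaks the incoming arrows to K: K <- -3H + M - 5 no longer applies, and K = 10.
F = -3K + 3M + 2  [with K=10, M=-3]  = -37
G = -F - 4  [with F=-37]  = 33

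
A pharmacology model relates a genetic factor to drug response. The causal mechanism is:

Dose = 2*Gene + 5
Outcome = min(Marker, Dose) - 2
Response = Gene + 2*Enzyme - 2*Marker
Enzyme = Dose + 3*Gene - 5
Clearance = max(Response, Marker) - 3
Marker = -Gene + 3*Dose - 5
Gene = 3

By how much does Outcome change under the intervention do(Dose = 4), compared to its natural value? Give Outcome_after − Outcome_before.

-7

Under do(Dose=4), the mechanism Dose = 2*Gene + 5 is discarded; Dose is fixed at 4.
Marker = -Gene + 3*Dose - 5  [with Gene=3, Dose=4]  = 4
Outcome = min(Marker, Dose) - 2  [with Marker=4, Dose=4]  = 2
Without intervention: Dose = 2*Gene + 5  [with Gene=3]  = 11; Marker = -Gene + 3*Dose - 5  [with Gene=3, Dose=11]  = 25; Outcome = min(Marker, Dose) - 2  [with Marker=25, Dose=11]  = 9.
Change = 2 − 9 = -7.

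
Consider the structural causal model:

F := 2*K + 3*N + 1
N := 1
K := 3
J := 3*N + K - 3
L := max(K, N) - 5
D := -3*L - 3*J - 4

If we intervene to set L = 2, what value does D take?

The intervention breaks the incoming arrows to L: L := max(K, N) - 5 no longer applies, and L = 2.
J = 3*N + K - 3  [with N=1, K=3]  = 3
D = -3*L - 3*J - 4  [with L=2, J=3]  = -19

-19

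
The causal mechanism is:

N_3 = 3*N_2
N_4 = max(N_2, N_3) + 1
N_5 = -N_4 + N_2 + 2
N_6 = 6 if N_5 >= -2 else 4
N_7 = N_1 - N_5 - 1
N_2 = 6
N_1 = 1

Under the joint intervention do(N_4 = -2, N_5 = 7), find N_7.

-7

Under do(N_4 = -2, N_5 = 7), each intervened variable's structural equation is replaced by its fixed value.
N_7 = N_1 - N_5 - 1  [with N_1=1, N_5=7]  = -7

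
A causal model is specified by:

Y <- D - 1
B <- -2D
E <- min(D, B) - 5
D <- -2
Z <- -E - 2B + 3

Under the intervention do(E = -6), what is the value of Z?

The intervention breaks the incoming arrows to E: E <- min(D, B) - 5 no longer applies, and E = -6.
B = -2D  [with D=-2]  = 4
Z = -E - 2B + 3  [with E=-6, B=4]  = 1

1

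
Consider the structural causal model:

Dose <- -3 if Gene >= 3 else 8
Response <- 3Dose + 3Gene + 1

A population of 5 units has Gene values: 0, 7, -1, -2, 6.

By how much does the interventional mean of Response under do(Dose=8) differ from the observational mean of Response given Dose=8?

Every unit gets Dose=8 under the intervention. Response values become 25, 46, 22, 19, 43; E[Response|do(Dose=8)] = 31.
E[Response|Dose=8] averages over only the 3 units with Dose=8 (Gene = 0, -1, -2): Response = 25, 22, 19, mean 22.
Difference = 31 − 22 = 9.

9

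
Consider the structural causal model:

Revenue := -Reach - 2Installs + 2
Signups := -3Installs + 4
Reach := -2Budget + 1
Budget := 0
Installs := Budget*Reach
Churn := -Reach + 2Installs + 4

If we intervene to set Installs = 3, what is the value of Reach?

Under do(Installs=3), the mechanism Installs := Budget*Reach is discarded; Installs is fixed at 3.
Since Reach is not a descendant of the intervened variable, it is unaffected.
Reach = -2Budget + 1  [with Budget=0]  = 1

1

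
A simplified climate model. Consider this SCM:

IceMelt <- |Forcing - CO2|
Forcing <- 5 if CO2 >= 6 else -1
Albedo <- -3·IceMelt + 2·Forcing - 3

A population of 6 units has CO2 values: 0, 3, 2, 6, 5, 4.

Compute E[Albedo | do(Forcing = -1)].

The intervention sets Forcing=-1 in all 6 units regardless of CO2. Recomputing Albedo per unit gives -8, -17, -14, -26, -23, -20; average -18.

-18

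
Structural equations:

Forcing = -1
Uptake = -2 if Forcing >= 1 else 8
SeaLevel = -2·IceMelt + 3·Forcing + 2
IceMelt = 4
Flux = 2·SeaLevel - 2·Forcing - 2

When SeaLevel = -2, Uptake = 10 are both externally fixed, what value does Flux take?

The joint intervention fixes SeaLevel = -2, Uptake = 10, removing each variable's own equation.
Flux = 2·SeaLevel - 2·Forcing - 2  [with SeaLevel=-2, Forcing=-1]  = -4

-4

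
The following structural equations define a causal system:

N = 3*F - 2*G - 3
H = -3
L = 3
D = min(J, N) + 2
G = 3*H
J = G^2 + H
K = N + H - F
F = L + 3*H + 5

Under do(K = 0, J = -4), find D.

Under do(K = 0, J = -4), each intervened variable's structural equation is replaced by its fixed value.
G = 3*H  [with H=-3]  = -9
F = L + 3*H + 5  [with L=3, H=-3]  = -1
N = 3*F - 2*G - 3  [with F=-1, G=-9]  = 12
D = min(J, N) + 2  [with J=-4, N=12]  = -2

-2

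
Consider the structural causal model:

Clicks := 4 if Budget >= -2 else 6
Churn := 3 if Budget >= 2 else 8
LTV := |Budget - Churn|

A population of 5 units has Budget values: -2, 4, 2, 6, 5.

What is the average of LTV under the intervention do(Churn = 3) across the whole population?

2.4

do(Churn=3) breaks Churn's dependence on Budget. With Churn=3 fixed, LTV across the units is 5, 1, 1, 3, 2, mean 2.4.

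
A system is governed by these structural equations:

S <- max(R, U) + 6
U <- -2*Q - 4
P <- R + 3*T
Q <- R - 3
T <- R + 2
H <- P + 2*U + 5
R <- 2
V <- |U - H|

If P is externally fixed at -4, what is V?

do(P=-4) replaces the equation P <- R + 3*T with the constant P = -4.
Q = R - 3  [with R=2]  = -1
U = -2*Q - 4  [with Q=-1]  = -2
H = P + 2*U + 5  [with P=-4, U=-2]  = -3
V = |U - H|  [with U=-2, H=-3]  = 1

1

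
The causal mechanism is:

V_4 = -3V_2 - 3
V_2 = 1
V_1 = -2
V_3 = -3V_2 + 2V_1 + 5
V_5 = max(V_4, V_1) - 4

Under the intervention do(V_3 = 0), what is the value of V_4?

-6

The intervention breaks the incoming arrows to V_3: V_3 = -3V_2 + 2V_1 + 5 no longer applies, and V_3 = 0.
V_4 is not downstream of the intervention, so its value is determined by the original equations.
V_4 = -3V_2 - 3  [with V_2=1]  = -6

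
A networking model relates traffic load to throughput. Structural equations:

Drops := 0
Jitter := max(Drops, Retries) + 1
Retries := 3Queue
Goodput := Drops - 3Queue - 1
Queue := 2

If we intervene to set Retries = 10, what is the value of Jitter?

The intervention breaks the incoming arrows to Retries: Retries := 3Queue no longer applies, and Retries = 10.
Jitter = max(Drops, Retries) + 1  [with Drops=0, Retries=10]  = 11

11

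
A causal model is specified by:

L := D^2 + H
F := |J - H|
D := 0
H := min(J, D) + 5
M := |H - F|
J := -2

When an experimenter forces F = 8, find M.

5

Under do(F=8), the mechanism F := |J - H| is discarded; F is fixed at 8.
H = min(J, D) + 5  [with J=-2, D=0]  = 3
M = |H - F|  [with H=3, F=8]  = 5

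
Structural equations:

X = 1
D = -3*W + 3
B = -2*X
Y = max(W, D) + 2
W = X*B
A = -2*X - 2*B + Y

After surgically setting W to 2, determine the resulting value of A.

6

The intervention breaks the incoming arrows to W: W = X*B no longer applies, and W = 2.
B = -2*X  [with X=1]  = -2
D = -3*W + 3  [with W=2]  = -3
Y = max(W, D) + 2  [with W=2, D=-3]  = 4
A = -2*X - 2*B + Y  [with X=1, B=-2, Y=4]  = 6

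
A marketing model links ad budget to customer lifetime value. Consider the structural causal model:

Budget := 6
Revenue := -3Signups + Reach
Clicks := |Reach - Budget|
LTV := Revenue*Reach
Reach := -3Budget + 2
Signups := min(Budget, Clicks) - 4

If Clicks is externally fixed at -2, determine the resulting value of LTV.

-32

The intervention breaks the incoming arrows to Clicks: Clicks := |Reach - Budget| no longer applies, and Clicks = -2.
Reach = -3Budget + 2  [with Budget=6]  = -16
Signups = min(Budget, Clicks) - 4  [with Budget=6, Clicks=-2]  = -6
Revenue = -3Signups + Reach  [with Signups=-6, Reach=-16]  = 2
LTV = Revenue*Reach  [with Revenue=2, Reach=-16]  = -32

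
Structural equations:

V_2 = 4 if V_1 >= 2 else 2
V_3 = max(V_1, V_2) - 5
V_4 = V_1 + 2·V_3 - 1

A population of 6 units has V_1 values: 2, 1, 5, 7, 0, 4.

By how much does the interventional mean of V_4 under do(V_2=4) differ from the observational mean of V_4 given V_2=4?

-2

Every unit gets V_2=4 under the intervention. V_4 values become -1, -2, 4, 10, -3, 1; E[V_4|do(V_2=4)] = 1.5.
E[V_4|V_2=4] averages over only the 4 units with V_2=4 (V_1 = 2, 5, 7, 4): V_4 = -1, 4, 10, 1, mean 3.5.
Difference = 1.5 − 3.5 = -2.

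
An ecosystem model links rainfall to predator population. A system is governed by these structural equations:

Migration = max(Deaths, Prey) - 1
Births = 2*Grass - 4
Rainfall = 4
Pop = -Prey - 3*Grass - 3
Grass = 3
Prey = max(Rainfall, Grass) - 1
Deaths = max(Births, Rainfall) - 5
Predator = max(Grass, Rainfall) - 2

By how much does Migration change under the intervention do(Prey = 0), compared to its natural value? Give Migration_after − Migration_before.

The intervention breaks the incoming arrows to Prey: Prey = max(Rainfall, Grass) - 1 no longer applies, and Prey = 0.
Births = 2*Grass - 4  [with Grass=3]  = 2
Deaths = max(Births, Rainfall) - 5  [with Births=2, Rainfall=4]  = -1
Migration = max(Deaths, Prey) - 1  [with Deaths=-1, Prey=0]  = -1
Without intervention: Prey = max(Rainfall, Grass) - 1  [with Rainfall=4, Grass=3]  = 3; Births = 2*Grass - 4  [with Grass=3]  = 2; Deaths = max(Births, Rainfall) - 5  [with Births=2, Rainfall=4]  = -1; Migration = max(Deaths, Prey) - 1  [with Deaths=-1, Prey=3]  = 2.
Change = -1 − 2 = -3.

-3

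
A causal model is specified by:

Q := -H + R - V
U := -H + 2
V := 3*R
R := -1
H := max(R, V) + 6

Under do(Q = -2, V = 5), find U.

Setting Q = -2, V = 5 by intervention discards those variables' equations.
H = max(R, V) + 6  [with R=-1, V=5]  = 11
U = -H + 2  [with H=11]  = -9

-9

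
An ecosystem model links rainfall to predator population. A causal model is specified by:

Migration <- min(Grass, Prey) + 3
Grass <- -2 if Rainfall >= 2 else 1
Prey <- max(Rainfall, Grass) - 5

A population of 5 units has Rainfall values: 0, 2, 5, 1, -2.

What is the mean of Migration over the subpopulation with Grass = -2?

0.5

Conditioning on Grass=-2 selects the 2 unit(s) with Rainfall ∈ {2, 5}. Their Migration values: 0, 1. Mean = 0.5.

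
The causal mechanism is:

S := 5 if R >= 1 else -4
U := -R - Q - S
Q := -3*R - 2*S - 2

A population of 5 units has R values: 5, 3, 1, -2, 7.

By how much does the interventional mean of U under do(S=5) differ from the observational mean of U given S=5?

-2.4

The intervention sets S=5 in all 5 units regardless of R. Recomputing U per unit gives 17, 13, 9, 3, 21; average 12.6.
Conditioning on S=5 selects the 4 unit(s) with R ∈ {5, 3, 1, 7}. Their U values: 17, 13, 9, 21. Mean = 15.
Difference = 12.6 − 15 = -2.4.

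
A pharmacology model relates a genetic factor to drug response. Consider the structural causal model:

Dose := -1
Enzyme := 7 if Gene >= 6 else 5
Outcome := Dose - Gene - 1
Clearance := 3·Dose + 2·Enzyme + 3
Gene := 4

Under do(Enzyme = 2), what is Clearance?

4

The intervention breaks the incoming arrows to Enzyme: Enzyme := 7 if Gene >= 6 else 5 no longer applies, and Enzyme = 2.
Clearance = 3·Dose + 2·Enzyme + 3  [with Dose=-1, Enzyme=2]  = 4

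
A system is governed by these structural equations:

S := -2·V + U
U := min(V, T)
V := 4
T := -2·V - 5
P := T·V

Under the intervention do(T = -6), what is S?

-14

Under do(T=-6), the mechanism T := -2·V - 5 is discarded; T is fixed at -6.
U = min(V, T)  [with V=4, T=-6]  = -6
S = -2·V + U  [with V=4, U=-6]  = -14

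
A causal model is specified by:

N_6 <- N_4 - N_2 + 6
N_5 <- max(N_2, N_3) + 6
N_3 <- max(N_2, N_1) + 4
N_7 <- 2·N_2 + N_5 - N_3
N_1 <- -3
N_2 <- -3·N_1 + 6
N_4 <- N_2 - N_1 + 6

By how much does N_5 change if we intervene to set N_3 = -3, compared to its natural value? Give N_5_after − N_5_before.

do(N_3=-3) replaces the equation N_3 <- max(N_2, N_1) + 4 with the constant N_3 = -3.
N_2 = -3·N_1 + 6  [with N_1=-3]  = 15
N_5 = max(N_2, N_3) + 6  [with N_2=15, N_3=-3]  = 21
Without intervention: N_2 = -3·N_1 + 6  [with N_1=-3]  = 15; N_3 = max(N_2, N_1) + 4  [with N_2=15, N_1=-3]  = 19; N_5 = max(N_2, N_3) + 6  [with N_2=15, N_3=19]  = 25.
Change = 21 − 25 = -4.

-4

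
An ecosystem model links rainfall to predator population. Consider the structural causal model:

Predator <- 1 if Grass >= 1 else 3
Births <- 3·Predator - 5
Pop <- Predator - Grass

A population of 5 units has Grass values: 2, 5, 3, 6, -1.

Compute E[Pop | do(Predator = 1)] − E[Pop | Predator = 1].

The intervention sets Predator=1 in all 5 units regardless of Grass. Recomputing Pop per unit gives -1, -4, -2, -5, 2; average -2.
Observing Predator=1 restricts to units where Predator's equation naturally yields 1: Grass ∈ {2, 5, 3, 6}. In that subpopulation Pop = -1, -4, -2, -5, mean -3.
Difference = -2 − (-3) = 1.

1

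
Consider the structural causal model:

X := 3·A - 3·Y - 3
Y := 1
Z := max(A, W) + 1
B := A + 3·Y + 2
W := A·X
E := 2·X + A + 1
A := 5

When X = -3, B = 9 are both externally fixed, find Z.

6

Under do(X = -3, B = 9), each intervened variable's structural equation is replaced by its fixed value.
W = A·X  [with A=5, X=-3]  = -15
Z = max(A, W) + 1  [with A=5, W=-15]  = 6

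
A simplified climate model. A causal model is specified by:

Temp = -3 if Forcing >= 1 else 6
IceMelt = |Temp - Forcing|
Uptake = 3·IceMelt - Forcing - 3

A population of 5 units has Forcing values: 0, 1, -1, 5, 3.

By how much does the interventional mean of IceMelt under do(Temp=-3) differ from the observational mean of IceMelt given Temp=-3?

Under do(Temp=-3), Temp's equation is replaced by Temp=-3 for every unit. Per-unit IceMelt: 3, 4, 2, 8, 6. Mean = 4.6.
E[IceMelt|Temp=-3] averages over only the 3 units with Temp=-3 (Forcing = 1, 5, 3): IceMelt = 4, 8, 6, mean 6.
Difference = 4.6 − 6 = -1.4.

-1.4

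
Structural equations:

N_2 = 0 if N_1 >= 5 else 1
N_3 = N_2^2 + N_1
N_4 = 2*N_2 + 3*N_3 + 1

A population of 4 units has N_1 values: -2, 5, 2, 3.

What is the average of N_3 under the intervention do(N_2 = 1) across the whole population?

3

Every unit gets N_2=1 under the intervention. N_3 values become -1, 6, 3, 4; E[N_3|do(N_2=1)] = 3.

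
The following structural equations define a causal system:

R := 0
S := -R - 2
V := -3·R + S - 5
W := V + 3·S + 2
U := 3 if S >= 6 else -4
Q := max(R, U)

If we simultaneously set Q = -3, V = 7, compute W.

3

Under do(Q = -3, V = 7), each intervened variable's structural equation is replaced by its fixed value.
S = -R - 2  [with R=0]  = -2
W = V + 3·S + 2  [with V=7, S=-2]  = 3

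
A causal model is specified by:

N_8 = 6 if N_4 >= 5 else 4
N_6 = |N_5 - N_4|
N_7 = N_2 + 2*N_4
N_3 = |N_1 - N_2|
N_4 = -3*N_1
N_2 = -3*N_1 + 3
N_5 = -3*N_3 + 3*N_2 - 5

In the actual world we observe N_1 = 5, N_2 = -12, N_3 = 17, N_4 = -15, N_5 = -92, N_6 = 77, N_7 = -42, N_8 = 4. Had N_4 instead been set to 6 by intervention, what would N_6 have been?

Under do(N_4=6), the mechanism N_4 = -3*N_1 is discarded; N_4 is fixed at 6.
N_2 = -3*N_1 + 3  [with N_1=5]  = -12
N_3 = |N_1 - N_2|  [with N_1=5, N_2=-12]  = 17
N_5 = -3*N_3 + 3*N_2 - 5  [with N_3=17, N_2=-12]  = -92
N_6 = |N_5 - N_4|  [with N_5=-92, N_4=6]  = 98

98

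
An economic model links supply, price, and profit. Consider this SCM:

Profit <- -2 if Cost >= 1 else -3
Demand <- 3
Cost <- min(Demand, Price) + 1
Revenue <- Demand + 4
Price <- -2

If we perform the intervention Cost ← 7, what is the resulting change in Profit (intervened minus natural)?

1

do(Cost=7) replaces the equation Cost <- min(Demand, Price) + 1 with the constant Cost = 7.
Profit = -2 if Cost >= 1 else -3  [with Cost=7]  = -2
Without intervention: Cost = min(Demand, Price) + 1  [with Demand=3, Price=-2]  = -1; Profit = -2 if Cost >= 1 else -3  [with Cost=-1]  = -3.
Change = -2 − (-3) = 1.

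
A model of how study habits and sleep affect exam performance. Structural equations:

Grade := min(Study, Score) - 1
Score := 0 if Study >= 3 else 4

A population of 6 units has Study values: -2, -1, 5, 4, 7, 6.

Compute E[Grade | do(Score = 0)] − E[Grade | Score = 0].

-0.5

Under do(Score=0), Score's equation is replaced by Score=0 for every unit. Per-unit Grade: -3, -2, -1, -1, -1, -1. Mean = -1.5.
Observing Score=0 restricts to units where Score's equation naturally yields 0: Study ∈ {5, 4, 7, 6}. In that subpopulation Grade = -1, -1, -1, -1, mean -1.
Difference = -1.5 − (-1) = -0.5.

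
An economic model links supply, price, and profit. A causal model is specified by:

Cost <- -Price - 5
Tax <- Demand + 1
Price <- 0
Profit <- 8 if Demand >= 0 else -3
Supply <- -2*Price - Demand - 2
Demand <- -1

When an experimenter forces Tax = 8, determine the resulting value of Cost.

The intervention breaks the incoming arrows to Tax: Tax <- Demand + 1 no longer applies, and Tax = 8.
Since Cost is not a descendant of the intervened variable, it is unaffected.
Cost = -Price - 5  [with Price=0]  = -5

-5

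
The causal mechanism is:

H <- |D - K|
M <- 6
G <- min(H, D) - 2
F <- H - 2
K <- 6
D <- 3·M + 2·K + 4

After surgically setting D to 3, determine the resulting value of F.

1

The intervention breaks the incoming arrows to D: D <- 3·M + 2·K + 4 no longer applies, and D = 3.
H = |D - K|  [with D=3, K=6]  = 3
F = H - 2  [with H=3]  = 1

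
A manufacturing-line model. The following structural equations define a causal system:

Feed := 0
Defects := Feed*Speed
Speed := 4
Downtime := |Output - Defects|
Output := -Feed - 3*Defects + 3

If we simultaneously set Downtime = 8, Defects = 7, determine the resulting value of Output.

Under do(Downtime = 8, Defects = 7), each intervened variable's structural equation is replaced by its fixed value.
Output = -Feed - 3*Defects + 3  [with Feed=0, Defects=7]  = -18

-18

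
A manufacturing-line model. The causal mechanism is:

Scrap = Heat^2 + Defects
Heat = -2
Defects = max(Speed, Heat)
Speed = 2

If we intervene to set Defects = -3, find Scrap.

The intervention breaks the incoming arrows to Defects: Defects = max(Speed, Heat) no longer applies, and Defects = -3.
Scrap = Heat^2 + Defects  [with Heat=-2, Defects=-3]  = 1

1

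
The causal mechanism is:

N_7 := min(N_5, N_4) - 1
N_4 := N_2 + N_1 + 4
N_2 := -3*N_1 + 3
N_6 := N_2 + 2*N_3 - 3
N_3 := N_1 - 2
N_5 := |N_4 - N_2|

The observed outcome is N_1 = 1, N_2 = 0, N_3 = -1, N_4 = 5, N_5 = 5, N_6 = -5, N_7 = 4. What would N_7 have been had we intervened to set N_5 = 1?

Under do(N_5=1), the mechanism N_5 := |N_4 - N_2| is discarded; N_5 is fixed at 1.
N_2 = -3*N_1 + 3  [with N_1=1]  = 0
N_4 = N_2 + N_1 + 4  [with N_2=0, N_1=1]  = 5
N_7 = min(N_5, N_4) - 1  [with N_5=1, N_4=5]  = 0

0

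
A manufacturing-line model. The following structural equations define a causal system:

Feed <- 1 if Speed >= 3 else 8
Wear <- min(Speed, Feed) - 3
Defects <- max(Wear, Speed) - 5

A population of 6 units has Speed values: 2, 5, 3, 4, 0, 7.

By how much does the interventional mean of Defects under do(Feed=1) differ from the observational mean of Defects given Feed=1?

-1.25

Under do(Feed=1), Feed's equation is replaced by Feed=1 for every unit. Per-unit Defects: -3, 0, -2, -1, -5, 2. Mean = -1.5.
Conditioning on Feed=1 selects the 4 unit(s) with Speed ∈ {5, 3, 4, 7}. Their Defects values: 0, -2, -1, 2. Mean = -0.25.
Difference = -1.5 − (-0.25) = -1.25.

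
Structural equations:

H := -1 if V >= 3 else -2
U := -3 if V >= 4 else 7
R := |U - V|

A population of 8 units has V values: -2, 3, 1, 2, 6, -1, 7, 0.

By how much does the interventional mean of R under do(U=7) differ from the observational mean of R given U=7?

-1.5

Every unit gets U=7 under the intervention. R values become 9, 4, 6, 5, 1, 8, 0, 7; E[R|do(U=7)] = 5.
Conditioning on U=7 selects the 6 unit(s) with V ∈ {-2, 3, 1, 2, -1, 0}. Their R values: 9, 4, 6, 5, 8, 7. Mean = 6.5.
Difference = 5 − 6.5 = -1.5.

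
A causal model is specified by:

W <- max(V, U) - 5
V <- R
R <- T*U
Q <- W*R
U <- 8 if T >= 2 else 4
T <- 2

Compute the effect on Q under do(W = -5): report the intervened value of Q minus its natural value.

-256

The intervention breaks the incoming arrows to W: W <- max(V, U) - 5 no longer applies, and W = -5.
U = 8 if T >= 2 else 4  [with T=2]  = 8
R = T*U  [with T=2, U=8]  = 16
Q = W*R  [with W=-5, R=16]  = -80
Without intervention: U = 8 if T >= 2 else 4  [with T=2]  = 8; R = T*U  [with T=2, U=8]  = 16; V = R  [with R=16]  = 16; W = max(V, U) - 5  [with V=16, U=8]  = 11; Q = W*R  [with W=11, R=16]  = 176.
Change = -80 − 176 = -256.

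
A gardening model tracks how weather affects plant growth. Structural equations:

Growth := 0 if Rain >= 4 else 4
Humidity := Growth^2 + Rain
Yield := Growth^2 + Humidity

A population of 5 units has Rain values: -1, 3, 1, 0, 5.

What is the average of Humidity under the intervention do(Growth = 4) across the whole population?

17.6

Every unit gets Growth=4 under the intervention. Humidity values become 15, 19, 17, 16, 21; E[Humidity|do(Growth=4)] = 17.6.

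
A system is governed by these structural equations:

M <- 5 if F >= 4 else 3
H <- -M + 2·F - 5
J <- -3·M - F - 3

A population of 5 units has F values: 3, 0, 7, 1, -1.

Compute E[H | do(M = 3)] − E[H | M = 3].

Every unit gets M=3 under the intervention. H values become -2, -8, 6, -6, -10; E[H|do(M=3)] = -4.
E[H|M=3] averages over only the 4 units with M=3 (F = 3, 0, 1, -1): H = -2, -8, -6, -10, mean -6.5.
Difference = -4 − (-6.5) = 2.5.

2.5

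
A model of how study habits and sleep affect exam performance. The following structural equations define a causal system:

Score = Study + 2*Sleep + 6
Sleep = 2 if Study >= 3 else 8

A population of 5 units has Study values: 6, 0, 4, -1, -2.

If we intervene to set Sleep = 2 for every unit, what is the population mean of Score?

The intervention sets Sleep=2 in all 5 units regardless of Study. Recomputing Score per unit gives 16, 10, 14, 9, 8; average 11.4.

11.4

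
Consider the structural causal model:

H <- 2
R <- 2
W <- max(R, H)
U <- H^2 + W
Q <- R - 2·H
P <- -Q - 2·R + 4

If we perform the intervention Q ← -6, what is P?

6

The intervention breaks the incoming arrows to Q: Q <- R - 2·H no longer applies, and Q = -6.
P = -Q - 2·R + 4  [with Q=-6, R=2]  = 6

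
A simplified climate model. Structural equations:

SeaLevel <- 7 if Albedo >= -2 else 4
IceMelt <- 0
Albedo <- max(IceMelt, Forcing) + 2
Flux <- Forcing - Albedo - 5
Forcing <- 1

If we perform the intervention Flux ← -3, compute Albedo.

3

do(Flux=-3) replaces the equation Flux <- Forcing - Albedo - 5 with the constant Flux = -3.
Albedo is not downstream of the intervention, so its value is determined by the original equations.
Albedo = max(IceMelt, Forcing) + 2  [with IceMelt=0, Forcing=1]  = 3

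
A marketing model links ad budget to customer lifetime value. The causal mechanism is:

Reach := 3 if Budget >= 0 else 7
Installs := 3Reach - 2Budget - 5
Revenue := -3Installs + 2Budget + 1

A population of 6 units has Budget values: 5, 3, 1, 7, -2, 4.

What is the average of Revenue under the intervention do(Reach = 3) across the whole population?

13

Every unit gets Reach=3 under the intervention. Revenue values become 29, 13, -3, 45, -27, 21; E[Revenue|do(Reach=3)] = 13.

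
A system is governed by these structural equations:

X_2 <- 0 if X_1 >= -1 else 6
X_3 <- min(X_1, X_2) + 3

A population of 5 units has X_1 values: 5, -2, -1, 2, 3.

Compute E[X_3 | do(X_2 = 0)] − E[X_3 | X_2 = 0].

Every unit gets X_2=0 under the intervention. X_3 values become 3, 1, 2, 3, 3; E[X_3|do(X_2=0)] = 2.4.
E[X_3|X_2=0] averages over only the 4 units with X_2=0 (X_1 = 5, -1, 2, 3): X_3 = 3, 2, 3, 3, mean 2.75.
Difference = 2.4 − 2.75 = -0.35.

-0.35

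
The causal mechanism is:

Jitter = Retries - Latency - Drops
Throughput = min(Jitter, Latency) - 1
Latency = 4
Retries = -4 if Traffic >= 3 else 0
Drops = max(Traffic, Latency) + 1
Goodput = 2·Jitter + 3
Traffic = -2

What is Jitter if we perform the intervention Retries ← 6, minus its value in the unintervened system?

6

Intervening sets Retries = 6 and removes its equation (Retries = -4 if Traffic >= 3 else 0).
Drops = max(Traffic, Latency) + 1  [with Traffic=-2, Latency=4]  = 5
Jitter = Retries - Latency - Drops  [with Retries=6, Latency=4, Drops=5]  = -3
Without intervention: Drops = max(Traffic, Latency) + 1  [with Traffic=-2, Latency=4]  = 5; Retries = -4 if Traffic >= 3 else 0  [with Traffic=-2]  = 0; Jitter = Retries - Latency - Drops  [with Retries=0, Latency=4, Drops=5]  = -9.
Change = -3 − (-9) = 6.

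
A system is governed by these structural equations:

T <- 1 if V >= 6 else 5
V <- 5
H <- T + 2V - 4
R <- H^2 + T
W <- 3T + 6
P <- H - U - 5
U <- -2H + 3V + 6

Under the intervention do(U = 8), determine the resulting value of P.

Under do(U=8), the mechanism U <- -2H + 3V + 6 is discarded; U is fixed at 8.
T = 1 if V >= 6 else 5  [with V=5]  = 5
H = T + 2V - 4  [with T=5, V=5]  = 11
P = H - U - 5  [with H=11, U=8]  = -2

-2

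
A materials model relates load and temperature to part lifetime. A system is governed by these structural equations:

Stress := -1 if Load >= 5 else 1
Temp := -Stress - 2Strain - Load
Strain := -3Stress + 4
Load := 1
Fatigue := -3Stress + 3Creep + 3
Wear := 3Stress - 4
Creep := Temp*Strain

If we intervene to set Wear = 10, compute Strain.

1

do(Wear=10) replaces the equation Wear := 3Stress - 4 with the constant Wear = 10.
Strain is not downstream of the intervention, so its value is determined by the original equations.
Stress = -1 if Load >= 5 else 1  [with Load=1]  = 1
Strain = -3Stress + 4  [with Stress=1]  = 1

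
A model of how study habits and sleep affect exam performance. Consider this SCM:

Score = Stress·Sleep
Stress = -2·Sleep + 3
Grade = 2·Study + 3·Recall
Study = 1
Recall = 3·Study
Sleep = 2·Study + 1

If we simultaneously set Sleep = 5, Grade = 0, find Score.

-35

The joint intervention fixes Sleep = 5, Grade = 0, removing each variable's own equation.
Stress = -2·Sleep + 3  [with Sleep=5]  = -7
Score = Stress·Sleep  [with Stress=-7, Sleep=5]  = -35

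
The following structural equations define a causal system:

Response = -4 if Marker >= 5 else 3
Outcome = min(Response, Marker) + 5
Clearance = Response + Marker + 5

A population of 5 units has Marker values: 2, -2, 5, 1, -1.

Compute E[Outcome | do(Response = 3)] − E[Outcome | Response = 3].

0.6

do(Response=3) breaks Response's dependence on Marker. With Response=3 fixed, Outcome across the units is 7, 3, 8, 6, 4, mean 5.6.
E[Outcome|Response=3] averages over only the 4 units with Response=3 (Marker = 2, -2, 1, -1): Outcome = 7, 3, 6, 4, mean 5.
Difference = 5.6 − 5 = 0.6.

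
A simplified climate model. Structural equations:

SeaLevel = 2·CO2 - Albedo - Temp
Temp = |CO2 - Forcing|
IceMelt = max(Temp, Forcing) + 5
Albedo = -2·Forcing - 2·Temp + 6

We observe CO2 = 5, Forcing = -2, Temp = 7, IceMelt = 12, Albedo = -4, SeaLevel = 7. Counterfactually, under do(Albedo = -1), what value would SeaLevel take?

4

The intervention breaks the incoming arrows to Albedo: Albedo = -2·Forcing - 2·Temp + 6 no longer applies, and Albedo = -1.
Temp = |CO2 - Forcing|  [with CO2=5, Forcing=-2]  = 7
SeaLevel = 2·CO2 - Albedo - Temp  [with CO2=5, Albedo=-1, Temp=7]  = 4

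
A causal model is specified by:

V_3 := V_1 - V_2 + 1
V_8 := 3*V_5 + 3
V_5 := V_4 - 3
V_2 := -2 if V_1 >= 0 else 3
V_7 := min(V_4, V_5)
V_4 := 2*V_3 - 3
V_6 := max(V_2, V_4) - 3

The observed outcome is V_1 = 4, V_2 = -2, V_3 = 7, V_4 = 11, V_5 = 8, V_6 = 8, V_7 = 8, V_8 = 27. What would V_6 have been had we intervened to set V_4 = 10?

7

Under do(V_4=10), the mechanism V_4 := 2*V_3 - 3 is discarded; V_4 is fixed at 10.
V_2 = -2 if V_1 >= 0 else 3  [with V_1=4]  = -2
V_6 = max(V_2, V_4) - 3  [with V_2=-2, V_4=10]  = 7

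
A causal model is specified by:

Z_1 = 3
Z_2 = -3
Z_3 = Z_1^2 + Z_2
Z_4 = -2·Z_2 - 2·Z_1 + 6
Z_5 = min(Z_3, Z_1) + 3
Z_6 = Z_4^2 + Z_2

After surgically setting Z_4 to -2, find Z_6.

1

Under do(Z_4=-2), the mechanism Z_4 = -2·Z_2 - 2·Z_1 + 6 is discarded; Z_4 is fixed at -2.
Z_6 = Z_4^2 + Z_2  [with Z_4=-2, Z_2=-3]  = 1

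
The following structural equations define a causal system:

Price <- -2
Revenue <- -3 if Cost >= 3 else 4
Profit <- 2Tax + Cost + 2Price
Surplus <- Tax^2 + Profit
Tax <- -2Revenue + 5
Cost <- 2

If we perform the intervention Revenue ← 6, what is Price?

-2

Under do(Revenue=6), the mechanism Revenue <- -3 if Cost >= 3 else 4 is discarded; Revenue is fixed at 6.
Price is not downstream of the intervention, so its value is determined by the original equations.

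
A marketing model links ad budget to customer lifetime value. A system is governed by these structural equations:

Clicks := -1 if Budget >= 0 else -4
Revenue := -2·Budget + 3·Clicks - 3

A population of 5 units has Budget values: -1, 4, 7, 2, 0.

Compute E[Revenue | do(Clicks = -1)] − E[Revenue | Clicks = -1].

1.7

Every unit gets Clicks=-1 under the intervention. Revenue values become -4, -14, -20, -10, -6; E[Revenue|do(Clicks=-1)] = -10.8.
Observing Clicks=-1 restricts to units where Clicks's equation naturally yields -1: Budget ∈ {4, 7, 2, 0}. In that subpopulation Revenue = -14, -20, -10, -6, mean -12.5.
Difference = -10.8 − (-12.5) = 1.7.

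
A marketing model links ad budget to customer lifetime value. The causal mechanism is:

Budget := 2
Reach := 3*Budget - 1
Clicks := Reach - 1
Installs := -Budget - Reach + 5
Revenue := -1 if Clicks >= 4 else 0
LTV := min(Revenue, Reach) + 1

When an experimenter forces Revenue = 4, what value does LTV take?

5

The intervention breaks the incoming arrows to Revenue: Revenue := -1 if Clicks >= 4 else 0 no longer applies, and Revenue = 4.
Reach = 3*Budget - 1  [with Budget=2]  = 5
LTV = min(Revenue, Reach) + 1  [with Revenue=4, Reach=5]  = 5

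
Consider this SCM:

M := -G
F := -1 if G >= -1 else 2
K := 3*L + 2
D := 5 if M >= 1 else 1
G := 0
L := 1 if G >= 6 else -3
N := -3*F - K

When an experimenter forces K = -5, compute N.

The intervention breaks the incoming arrows to K: K := 3*L + 2 no longer applies, and K = -5.
F = -1 if G >= -1 else 2  [with G=0]  = -1
N = -3*F - K  [with F=-1, K=-5]  = 8

8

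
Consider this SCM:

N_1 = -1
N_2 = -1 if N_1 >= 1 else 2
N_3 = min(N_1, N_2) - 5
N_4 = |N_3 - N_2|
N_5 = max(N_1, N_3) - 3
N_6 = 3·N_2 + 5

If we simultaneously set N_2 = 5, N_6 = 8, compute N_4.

The joint intervention fixes N_2 = 5, N_6 = 8, removing each variable's own equation.
N_3 = min(N_1, N_2) - 5  [with N_1=-1, N_2=5]  = -6
N_4 = |N_3 - N_2|  [with N_3=-6, N_2=5]  = 11

11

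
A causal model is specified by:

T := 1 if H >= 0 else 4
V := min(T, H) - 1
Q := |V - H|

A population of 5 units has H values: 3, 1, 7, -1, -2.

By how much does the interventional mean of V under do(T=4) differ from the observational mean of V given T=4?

Every unit gets T=4 under the intervention. V values become 2, 0, 3, -2, -3; E[V|do(T=4)] = 0.
Observing T=4 restricts to units where T's equation naturally yields 4: H ∈ {-1, -2}. In that subpopulation V = -2, -3, mean -2.5.
Difference = 0 − (-2.5) = 2.5.

2.5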